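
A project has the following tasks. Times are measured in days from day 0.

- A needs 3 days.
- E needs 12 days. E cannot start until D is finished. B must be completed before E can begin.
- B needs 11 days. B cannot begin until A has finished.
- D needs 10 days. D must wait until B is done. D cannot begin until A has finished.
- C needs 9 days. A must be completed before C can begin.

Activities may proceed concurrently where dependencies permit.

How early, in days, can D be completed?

A can start immediately at day 0; it finishes at day 3.
B cannot begin until A (finishes day 3). It runs from day 3 to 3 + 11 = day 14.
For D: B (finishes day 14); A (finishes day 3). Taking the maximum gives a start of day 14, and it finishes at 14 + 10 = day 24.

24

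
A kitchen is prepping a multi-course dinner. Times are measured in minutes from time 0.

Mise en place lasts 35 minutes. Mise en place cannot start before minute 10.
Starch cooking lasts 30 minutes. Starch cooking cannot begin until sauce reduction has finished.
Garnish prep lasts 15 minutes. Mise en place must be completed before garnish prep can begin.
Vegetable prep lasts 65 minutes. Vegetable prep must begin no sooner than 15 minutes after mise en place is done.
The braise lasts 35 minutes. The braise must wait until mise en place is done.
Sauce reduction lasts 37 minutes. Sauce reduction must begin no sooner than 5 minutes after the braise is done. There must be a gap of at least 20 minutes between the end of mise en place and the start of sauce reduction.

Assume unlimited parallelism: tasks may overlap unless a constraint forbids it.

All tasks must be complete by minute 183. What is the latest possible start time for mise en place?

To finish by minute 183, starch cooking (duration 30) must start no later than minute 153.
Sauce reduction must finish before starch cooking (must start by minute 153). With a 37-minute duration, sauce reduction must start by 153 − 37 = minute 116.
The braise must finish before sauce reduction (must start by minute 116, minus 5-minute gap → minute 111). With a 35-minute duration, the braise must start by 111 − 35 = minute 76.
To finish by minute 183, vegetable prep (duration 65) must start no later than minute 118.
Garnish prep has no dependents, so it just needs to finish by minute 183. Starting by 183 − 15 = minute 168 achieves that.
Mise en place feeds the braise (must start by minute 76); vegetable prep (must start by minute 118, minus 15-minute gap → minute 103); sauce reduction (must start by minute 116, minus 20-minute gap → minute 96); garnish prep (must start by minute 168). Taking the minimum, mise en place must finish by minute 76 and start by 76 − 35 = minute 41.

41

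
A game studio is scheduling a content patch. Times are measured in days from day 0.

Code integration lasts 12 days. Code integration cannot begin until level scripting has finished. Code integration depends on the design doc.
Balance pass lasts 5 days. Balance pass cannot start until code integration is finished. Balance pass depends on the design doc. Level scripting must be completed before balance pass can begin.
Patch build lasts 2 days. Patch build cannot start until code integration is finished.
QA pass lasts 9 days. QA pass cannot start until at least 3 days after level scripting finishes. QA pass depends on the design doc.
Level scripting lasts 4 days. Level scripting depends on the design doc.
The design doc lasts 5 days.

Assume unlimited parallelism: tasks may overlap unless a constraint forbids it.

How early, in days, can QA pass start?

Nothing blocks the design doc, so it runs from day 0 to day 5.
After the design doc (finishes day 5), level scripting can start at day 5 and finishes at day 9.
QA pass waits on level scripting (finishes day 9, plus 3-day gap → day 12); the design doc (finishes day 5). The latest of these is day 12, which is the earliest QA pass can start.

12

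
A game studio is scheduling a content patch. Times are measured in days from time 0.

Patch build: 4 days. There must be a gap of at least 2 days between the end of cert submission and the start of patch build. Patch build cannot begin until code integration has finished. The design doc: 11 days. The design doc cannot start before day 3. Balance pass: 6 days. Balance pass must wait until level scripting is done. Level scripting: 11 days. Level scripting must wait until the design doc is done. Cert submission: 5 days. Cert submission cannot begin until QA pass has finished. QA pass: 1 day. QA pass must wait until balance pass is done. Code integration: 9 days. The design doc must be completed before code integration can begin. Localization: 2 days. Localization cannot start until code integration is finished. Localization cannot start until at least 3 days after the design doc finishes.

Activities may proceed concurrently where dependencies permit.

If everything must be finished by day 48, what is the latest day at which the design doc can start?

8

Patch build must finish by day 48; it takes 4 days, so it must start by 48 − 4 = day 44.
Cert submission feeds into patch build (must start by day 44, minus 2-day gap → day 42); so cert submission must finish by day 42 and therefore start by day 37.
QA pass must finish before cert submission (must start by day 37). With a 1-day duration, QA pass must start by 37 − 1 = day 36.
Balance pass must finish before QA pass (must start by day 36). With a 6-day duration, balance pass must start by 36 − 6 = day 30.
Level scripting has to be done before balance pass (must start by day 30). That means finishing by day 30, i.e. starting by 30 − 11 = day 19.
Localization must finish by day 48; it takes 2 days, so it must start by 48 − 2 = day 46.
Code integration must finish in time for localization (must start by day 46); patch build (must start by day 44). The tightest is day 44, so code integration must start by 44 − 9 = day 35.
For the design doc: level scripting (must start by day 19); code integration (must start by day 35); localization (must start by day 46, minus 3-day gap → day 43). The most restrictive is day 19; with an 11-day duration, the design doc must start by day 8.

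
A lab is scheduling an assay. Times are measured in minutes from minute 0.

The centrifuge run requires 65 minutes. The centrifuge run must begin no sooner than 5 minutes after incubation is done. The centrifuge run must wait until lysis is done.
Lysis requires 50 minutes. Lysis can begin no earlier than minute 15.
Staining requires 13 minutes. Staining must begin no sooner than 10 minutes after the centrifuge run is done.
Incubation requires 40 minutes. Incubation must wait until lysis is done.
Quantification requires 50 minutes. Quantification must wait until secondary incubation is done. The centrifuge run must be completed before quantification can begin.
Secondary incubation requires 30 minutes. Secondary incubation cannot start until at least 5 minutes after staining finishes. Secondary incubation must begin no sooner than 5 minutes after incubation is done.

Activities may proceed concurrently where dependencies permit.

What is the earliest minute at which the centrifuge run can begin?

110

After its own release at minute 15, lysis can start at minute 15 and finishes at minute 65.
Incubation waits on lysis (finishes minute 65), so it starts at minute 65 and finishes at 65 + 40 = minute 105.
The centrifuge run waits on incubation (finishes minute 105, plus 5-minute gap → minute 110); lysis (finishes minute 65). The latest of these is minute 110, which is the earliest the centrifuge run can start.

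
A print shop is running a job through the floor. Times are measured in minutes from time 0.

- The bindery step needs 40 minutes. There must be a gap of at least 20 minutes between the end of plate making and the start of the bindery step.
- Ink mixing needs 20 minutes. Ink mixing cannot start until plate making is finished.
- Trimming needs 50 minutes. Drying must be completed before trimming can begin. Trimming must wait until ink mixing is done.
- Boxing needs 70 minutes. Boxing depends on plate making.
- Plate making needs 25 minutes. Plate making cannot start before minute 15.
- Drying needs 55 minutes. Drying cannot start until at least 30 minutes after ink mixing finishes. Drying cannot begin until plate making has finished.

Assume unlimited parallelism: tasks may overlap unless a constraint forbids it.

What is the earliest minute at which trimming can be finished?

195

After its own release at minute 15, plate making can start at minute 15 and finishes at minute 40.
Ink mixing cannot begin until plate making (finishes minute 40). It runs from minute 40 to 40 + 20 = minute 60.
Drying needs all of ink mixing (finishes minute 60, plus 30-minute gap → minute 90); plate making (finishes minute 40). That puts its earliest start at minute 90; it finishes at 90 + 55 = minute 145.
Trimming needs all of drying (finishes minute 145); ink mixing (finishes minute 60). That puts its earliest start at minute 145; it finishes at 145 + 50 = minute 195.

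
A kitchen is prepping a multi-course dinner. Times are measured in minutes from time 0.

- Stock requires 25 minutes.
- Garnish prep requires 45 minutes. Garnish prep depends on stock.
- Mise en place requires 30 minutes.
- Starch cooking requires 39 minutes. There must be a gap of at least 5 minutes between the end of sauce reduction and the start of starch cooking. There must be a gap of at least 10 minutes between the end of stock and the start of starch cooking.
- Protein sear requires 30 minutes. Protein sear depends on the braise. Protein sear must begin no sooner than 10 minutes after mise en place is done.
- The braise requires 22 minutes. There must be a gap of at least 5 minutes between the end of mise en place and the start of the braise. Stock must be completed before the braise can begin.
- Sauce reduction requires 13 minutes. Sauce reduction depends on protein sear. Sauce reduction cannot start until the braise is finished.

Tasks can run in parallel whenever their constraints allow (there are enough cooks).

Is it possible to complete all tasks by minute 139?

No

Stock can start immediately at minute 0; it finishes at minute 25.
Garnish prep cannot begin until stock (finishes minute 25). It runs from minute 25 to 25 + 45 = minute 70.
Mise en place has no prerequisites, so it starts at minute 0 and finishes at minute 30.
For the braise: mise en place (finishes minute 30, plus 5-minute gap → minute 35); stock (finishes minute 25). Taking the maximum gives a start of minute 35, and it finishes at 35 + 22 = minute 57.
Protein sear has to wait for the braise (finishes minute 57); mise en place (finishes minute 30, plus 10-minute gap → minute 40). The latest of these is minute 57, so protein sear runs minute 57 to 57 + 30 = minute 87.
For sauce reduction: protein sear (finishes minute 87); the braise (finishes minute 57). Taking the maximum gives a start of minute 87, and it finishes at 87 + 13 = minute 100.
For starch cooking: sauce reduction (finishes minute 100, plus 5-minute gap → minute 105); stock (finishes minute 25, plus 10-minute gap → minute 35). Taking the maximum gives a start of minute 105, and it finishes at 105 + 39 = minute 144.
The earliest everything can be done is minute 144, which is after the deadline of 139, so it is not possible.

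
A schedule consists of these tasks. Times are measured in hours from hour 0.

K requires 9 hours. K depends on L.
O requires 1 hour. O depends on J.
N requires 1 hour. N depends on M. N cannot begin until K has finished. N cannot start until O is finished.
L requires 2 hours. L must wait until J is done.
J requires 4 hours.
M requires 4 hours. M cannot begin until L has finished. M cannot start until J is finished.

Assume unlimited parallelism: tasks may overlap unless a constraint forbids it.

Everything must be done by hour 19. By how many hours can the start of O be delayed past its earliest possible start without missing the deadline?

J has no prerequisites, so it starts at hour 0 and finishes at hour 4.
O waits on J (finishes hour 4), so it starts at hour 4 and finishes at 4 + 1 = hour 5.

Working backward from the deadline:
To finish by hour 19, N (duration 1) must start no later than hour 18.
O must finish before N (must start by hour 18). With a 1-hour duration, O must start by 18 − 1 = hour 17.
So O can start as early as hour 4 and as late as hour 17, giving 17 − 4 = 13 hours of slack.

13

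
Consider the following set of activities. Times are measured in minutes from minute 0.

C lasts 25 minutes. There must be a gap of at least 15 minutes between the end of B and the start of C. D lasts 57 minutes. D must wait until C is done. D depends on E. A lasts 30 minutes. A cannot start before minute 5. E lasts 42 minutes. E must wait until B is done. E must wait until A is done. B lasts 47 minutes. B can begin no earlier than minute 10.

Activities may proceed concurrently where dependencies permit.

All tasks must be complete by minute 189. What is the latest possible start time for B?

Nothing follows D; the deadline of minute 189 is its only limit. It must start by 189 − 57 = minute 132.
E feeds into D (must start by minute 132); so E must finish by minute 132 and therefore start by minute 90.
C feeds into D (must start by minute 132); so C must finish by minute 132 and therefore start by minute 107.
For B: C (must start by minute 107, minus 15-minute gap → minute 92); E (must start by minute 90). The most restrictive is minute 90; with a 47-minute duration, B must start by minute 43.

43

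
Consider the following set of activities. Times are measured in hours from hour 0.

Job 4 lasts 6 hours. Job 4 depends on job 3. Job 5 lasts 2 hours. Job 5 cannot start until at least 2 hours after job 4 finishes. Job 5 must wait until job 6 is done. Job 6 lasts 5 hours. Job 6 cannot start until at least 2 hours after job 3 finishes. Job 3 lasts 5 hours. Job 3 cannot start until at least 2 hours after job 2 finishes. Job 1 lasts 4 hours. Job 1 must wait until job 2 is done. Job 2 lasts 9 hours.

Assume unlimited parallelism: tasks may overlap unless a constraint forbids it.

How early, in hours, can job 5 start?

Job 2 has no prerequisites, so it starts at hour 0 and finishes at hour 9.
Job 3 cannot begin until job 2 (finishes hour 9, plus 2-hour gap → hour 11). It runs from hour 11 to 11 + 5 = hour 16.
Job 6 cannot begin until job 3 (finishes hour 16, plus 2-hour gap → hour 18). It runs from hour 18 to 18 + 5 = hour 23.
After job 3 (finishes hour 16), job 4 can start at hour 16 and finishes at hour 22.
Job 5 waits on job 4 (finishes hour 22, plus 2-hour gap → hour 24); job 6 (finishes hour 23). The latest of these is hour 24, which is the earliest job 5 can start.

24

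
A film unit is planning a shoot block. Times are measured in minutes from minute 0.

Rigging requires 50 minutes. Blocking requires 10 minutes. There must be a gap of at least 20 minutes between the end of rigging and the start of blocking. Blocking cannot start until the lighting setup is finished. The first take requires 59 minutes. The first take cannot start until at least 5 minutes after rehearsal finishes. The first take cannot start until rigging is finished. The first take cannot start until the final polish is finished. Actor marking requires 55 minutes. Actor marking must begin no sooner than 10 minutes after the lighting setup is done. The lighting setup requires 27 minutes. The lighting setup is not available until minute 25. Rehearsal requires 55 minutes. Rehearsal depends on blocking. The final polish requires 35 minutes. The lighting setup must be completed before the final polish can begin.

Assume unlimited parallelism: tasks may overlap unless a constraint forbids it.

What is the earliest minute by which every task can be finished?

199

After its own release at minute 25, the lighting setup can start at minute 25 and finishes at minute 52.
The final polish waits on the lighting setup (finishes minute 52), so it starts at minute 52 and finishes at 52 + 35 = minute 87.
Actor marking cannot begin until the lighting setup (finishes minute 52, plus 10-minute gap → minute 62). It runs from minute 62 to 62 + 55 = minute 117.
Rigging can start immediately at minute 0; it finishes at minute 50.
For blocking: rigging (finishes minute 50, plus 20-minute gap → minute 70); the lighting setup (finishes minute 52). Taking the maximum gives a start of minute 70, and it finishes at 70 + 10 = minute 80.
Rehearsal cannot begin until blocking (finishes minute 80). It runs from minute 80 to 80 + 55 = minute 135.
The first take cannot start until rehearsal (finishes minute 135, plus 5-minute gap → minute 140); rigging (finishes minute 50); the final polish (finishes minute 87). The controlling bound is minute 140, so the first take finishes at 140 + 59 = minute 199.
All tasks are finished once the last one completes. Finish times: Rigging at 50, The lighting setup at 52, Blocking at 80, Actor marking at 117, Rehearsal at 135, The final polish at 87, The first take at 199. The latest is minute 199.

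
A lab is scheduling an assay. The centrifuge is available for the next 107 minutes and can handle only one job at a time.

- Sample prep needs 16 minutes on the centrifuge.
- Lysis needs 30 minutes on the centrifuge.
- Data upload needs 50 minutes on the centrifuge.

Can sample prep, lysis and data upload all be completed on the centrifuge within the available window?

Running back to back, the jobs need 16 + 30 + 50 = 96 minutes on the centrifuge.
Since 96 ≤ 107, they fit within the window.

Yes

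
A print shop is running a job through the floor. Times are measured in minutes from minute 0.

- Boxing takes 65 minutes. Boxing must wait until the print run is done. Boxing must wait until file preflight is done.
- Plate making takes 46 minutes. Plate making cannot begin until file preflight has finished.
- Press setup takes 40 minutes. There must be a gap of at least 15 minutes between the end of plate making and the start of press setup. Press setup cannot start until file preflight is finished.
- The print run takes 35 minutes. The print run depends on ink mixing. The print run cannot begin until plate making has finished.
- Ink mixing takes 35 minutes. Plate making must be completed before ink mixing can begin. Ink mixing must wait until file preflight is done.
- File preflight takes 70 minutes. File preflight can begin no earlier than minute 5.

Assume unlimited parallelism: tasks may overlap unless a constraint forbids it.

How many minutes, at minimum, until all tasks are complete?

After its own release at minute 5, file preflight can start at minute 5 and finishes at minute 75.
Plate making waits on file preflight (finishes minute 75), so it starts at minute 75 and finishes at 75 + 46 = minute 121.
Press setup cannot start until plate making (finishes minute 121, plus 15-minute gap → minute 136); file preflight (finishes minute 75). The controlling bound is minute 136, so press setup finishes at 136 + 40 = minute 176.
Ink mixing cannot start until plate making (finishes minute 121); file preflight (finishes minute 75). The controlling bound is minute 121, so ink mixing finishes at 121 + 35 = minute 156.
The print run cannot start until ink mixing (finishes minute 156); plate making (finishes minute 121). The controlling bound is minute 156, so the print run finishes at 156 + 35 = minute 191.
Boxing cannot start until the print run (finishes minute 191); file preflight (finishes minute 75). The controlling bound is minute 191, so boxing finishes at 191 + 65 = minute 256.
All tasks are finished once the last one completes. Finish times: File preflight at 75, Plate making at 121, Ink mixing at 156, Press setup at 176, The print run at 191, Boxing at 256. The latest is minute 256.

256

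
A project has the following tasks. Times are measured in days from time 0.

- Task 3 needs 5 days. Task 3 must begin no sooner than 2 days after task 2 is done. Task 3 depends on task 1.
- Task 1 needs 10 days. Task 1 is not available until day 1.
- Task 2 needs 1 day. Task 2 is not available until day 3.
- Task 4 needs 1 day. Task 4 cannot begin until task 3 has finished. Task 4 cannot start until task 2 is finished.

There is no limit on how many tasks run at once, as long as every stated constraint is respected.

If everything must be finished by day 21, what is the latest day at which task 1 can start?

5

Nothing follows task 4; the deadline of day 21 is its only limit. It must start by 21 − 1 = day 20.
Task 3 feeds into task 4 (must start by day 20); so task 3 must finish by day 20 and therefore start by day 15.
Since task 3 (must start by day 15) depends on it, task 1 must finish by day 15. Backing off its 10-day duration gives a latest start of day 5.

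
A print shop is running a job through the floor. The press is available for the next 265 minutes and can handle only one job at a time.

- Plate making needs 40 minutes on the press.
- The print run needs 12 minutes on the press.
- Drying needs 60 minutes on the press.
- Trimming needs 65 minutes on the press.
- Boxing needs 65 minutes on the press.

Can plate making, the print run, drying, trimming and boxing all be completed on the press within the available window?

Running back to back, the jobs need 40 + 12 + 60 + 65 + 65 = 242 minutes on the press.
Since 242 ≤ 265, they fit within the window.

Yes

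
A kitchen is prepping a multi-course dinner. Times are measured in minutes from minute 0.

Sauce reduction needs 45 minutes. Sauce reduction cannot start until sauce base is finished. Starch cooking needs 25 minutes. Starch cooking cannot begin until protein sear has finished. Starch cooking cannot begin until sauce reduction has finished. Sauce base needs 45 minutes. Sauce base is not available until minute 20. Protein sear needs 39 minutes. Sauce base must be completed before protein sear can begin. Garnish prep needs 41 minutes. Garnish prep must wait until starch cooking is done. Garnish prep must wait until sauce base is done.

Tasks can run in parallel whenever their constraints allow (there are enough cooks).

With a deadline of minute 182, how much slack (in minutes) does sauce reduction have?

6

After its own release at minute 20, sauce base can start at minute 20 and finishes at minute 65.
Sauce reduction cannot begin until sauce base (finishes minute 65). It runs from minute 65 to 65 + 45 = minute 110.

Working backward from the deadline:
To finish by minute 182, garnish prep (duration 41) must start no later than minute 141.
Starch cooking has to be done before garnish prep (must start by minute 141). That means finishing by minute 141, i.e. starting by 141 − 25 = minute 116.
Sauce reduction has to be done before starch cooking (must start by minute 116). That means finishing by minute 116, i.e. starting by 116 − 45 = minute 71.
So sauce reduction can start as early as minute 65 and as late as minute 71, giving 71 − 65 = 6 minutes of slack.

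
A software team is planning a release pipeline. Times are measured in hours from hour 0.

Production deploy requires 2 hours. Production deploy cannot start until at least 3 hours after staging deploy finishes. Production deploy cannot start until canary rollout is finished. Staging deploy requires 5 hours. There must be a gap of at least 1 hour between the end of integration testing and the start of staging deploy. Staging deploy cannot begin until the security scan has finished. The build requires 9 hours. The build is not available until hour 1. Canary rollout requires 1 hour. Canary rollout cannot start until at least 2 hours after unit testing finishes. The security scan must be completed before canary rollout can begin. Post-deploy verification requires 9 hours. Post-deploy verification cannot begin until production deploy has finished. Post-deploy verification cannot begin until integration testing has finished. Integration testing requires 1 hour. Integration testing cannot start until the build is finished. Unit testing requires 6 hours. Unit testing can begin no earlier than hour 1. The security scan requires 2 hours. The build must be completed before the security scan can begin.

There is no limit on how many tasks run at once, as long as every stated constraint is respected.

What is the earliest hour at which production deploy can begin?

20

Unit testing cannot begin until its own release at hour 1. It runs from hour 1 to 1 + 6 = hour 7.
After its own release at hour 1, the build can start at hour 1 and finishes at hour 10.
The security scan cannot begin until the build (finishes hour 10). It runs from hour 10 to 10 + 2 = hour 12.
For canary rollout: unit testing (finishes hour 7, plus 2-hour gap → hour 9); the security scan (finishes hour 12). Taking the maximum gives a start of hour 12, and it finishes at 12 + 1 = hour 13.
After the build (finishes hour 10), integration testing can start at hour 10 and finishes at hour 11.
For staging deploy: integration testing (finishes hour 11, plus 1-hour gap → hour 12); the security scan (finishes hour 12). Taking the maximum gives a start of hour 12, and it finishes at 12 + 5 = hour 17.
Production deploy waits on staging deploy (finishes hour 17, plus 3-hour gap → hour 20); canary rollout (finishes hour 13). The latest of these is hour 20, which is the earliest production deploy can start.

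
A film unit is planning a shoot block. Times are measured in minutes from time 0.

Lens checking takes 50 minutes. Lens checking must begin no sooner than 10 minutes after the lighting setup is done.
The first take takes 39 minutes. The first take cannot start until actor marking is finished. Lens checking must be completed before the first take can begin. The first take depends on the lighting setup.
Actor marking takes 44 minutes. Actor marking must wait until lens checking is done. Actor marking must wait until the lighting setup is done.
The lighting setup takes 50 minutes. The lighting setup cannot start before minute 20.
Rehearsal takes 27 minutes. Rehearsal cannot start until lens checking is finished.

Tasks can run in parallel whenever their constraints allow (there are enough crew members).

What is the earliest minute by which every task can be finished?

The lighting setup cannot begin until its own release at minute 20. It runs from minute 20 to 20 + 50 = minute 70.
After the lighting setup (finishes minute 70, plus 10-minute gap → minute 80), lens checking can start at minute 80 and finishes at minute 130.
Rehearsal waits on lens checking (finishes minute 130), so it starts at minute 130 and finishes at 130 + 27 = minute 157.
Actor marking has to wait for lens checking (finishes minute 130); the lighting setup (finishes minute 70). The latest of these is minute 130, so actor marking runs minute 130 to 130 + 44 = minute 174.
The first take has to wait for actor marking (finishes minute 174); lens checking (finishes minute 130); the lighting setup (finishes minute 70). The latest of these is minute 174, so the first take runs minute 174 to 174 + 39 = minute 213.
All tasks are finished once the last one completes. Finish times: The lighting setup at 70, Lens checking at 130, Actor marking at 174, Rehearsal at 157, The first take at 213. The latest is minute 213.

213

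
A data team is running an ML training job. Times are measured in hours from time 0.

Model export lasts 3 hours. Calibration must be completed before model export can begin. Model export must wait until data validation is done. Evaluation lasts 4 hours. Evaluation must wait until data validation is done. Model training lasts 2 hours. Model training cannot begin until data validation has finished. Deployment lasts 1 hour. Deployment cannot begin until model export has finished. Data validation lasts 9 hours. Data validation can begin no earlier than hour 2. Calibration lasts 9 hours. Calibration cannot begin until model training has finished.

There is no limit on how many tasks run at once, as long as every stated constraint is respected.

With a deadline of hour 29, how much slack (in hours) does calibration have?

Data validation cannot begin until its own release at hour 2. It runs from hour 2 to 2 + 9 = hour 11.
After data validation (finishes hour 11), model training can start at hour 11 and finishes at hour 13.
After model training (finishes hour 13), calibration can start at hour 13 and finishes at hour 22.

Working backward from the deadline:
Deployment has no dependents, so it just needs to finish by hour 29. Starting by 29 − 1 = hour 28 achieves that.
Model export feeds into deployment (must start by hour 28); so model export must finish by hour 28 and therefore start by hour 25.
Calibration feeds into model export (must start by hour 25); so calibration must finish by hour 25 and therefore start by hour 16.
So calibration can start as early as hour 13 and as late as hour 16, giving 16 − 13 = 3 hours of slack.

3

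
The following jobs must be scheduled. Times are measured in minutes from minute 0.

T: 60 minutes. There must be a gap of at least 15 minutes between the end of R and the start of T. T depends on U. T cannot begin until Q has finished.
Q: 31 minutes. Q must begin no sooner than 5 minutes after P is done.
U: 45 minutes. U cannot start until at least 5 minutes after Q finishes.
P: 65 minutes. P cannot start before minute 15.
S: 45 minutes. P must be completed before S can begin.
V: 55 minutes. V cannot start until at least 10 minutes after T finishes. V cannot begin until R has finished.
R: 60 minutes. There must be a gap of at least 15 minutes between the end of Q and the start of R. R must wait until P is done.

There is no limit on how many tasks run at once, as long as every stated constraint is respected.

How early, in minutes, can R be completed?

P cannot begin until its own release at minute 15. It runs from minute 15 to 15 + 65 = minute 80.
Q waits on P (finishes minute 80, plus 5-minute gap → minute 85), so it starts at minute 85 and finishes at 85 + 31 = minute 116.
For R: Q (finishes minute 116, plus 15-minute gap → minute 131); P (finishes minute 80). Taking the maximum gives a start of minute 131, and it finishes at 131 + 60 = minute 191.

191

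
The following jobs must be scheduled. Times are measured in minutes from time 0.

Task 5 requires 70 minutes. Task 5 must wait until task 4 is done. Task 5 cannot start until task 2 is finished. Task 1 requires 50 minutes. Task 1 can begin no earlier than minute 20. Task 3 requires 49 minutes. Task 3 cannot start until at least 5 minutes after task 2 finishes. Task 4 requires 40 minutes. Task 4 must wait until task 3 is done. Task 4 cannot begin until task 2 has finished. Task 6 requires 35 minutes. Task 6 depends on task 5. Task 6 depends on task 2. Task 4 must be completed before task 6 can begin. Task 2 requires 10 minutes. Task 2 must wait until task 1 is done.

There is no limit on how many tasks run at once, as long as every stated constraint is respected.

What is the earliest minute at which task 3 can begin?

Task 1 cannot begin until its own release at minute 20. It runs from minute 20 to 20 + 50 = minute 70.
After task 1 (finishes minute 70), task 2 can start at minute 70 and finishes at minute 80.
Task 3 waits on task 2 (finishes minute 80, plus 5-minute gap → minute 85), so the earliest it can start is minute 85.

85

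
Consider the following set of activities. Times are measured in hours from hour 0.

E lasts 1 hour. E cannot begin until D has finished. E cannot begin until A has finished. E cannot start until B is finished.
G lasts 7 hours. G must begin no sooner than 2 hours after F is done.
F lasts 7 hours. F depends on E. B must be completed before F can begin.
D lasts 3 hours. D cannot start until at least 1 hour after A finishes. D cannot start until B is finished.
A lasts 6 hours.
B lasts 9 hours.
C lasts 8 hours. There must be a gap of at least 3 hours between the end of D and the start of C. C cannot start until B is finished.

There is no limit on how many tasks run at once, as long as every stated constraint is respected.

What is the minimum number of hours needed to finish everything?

29

B has no prerequisites, so it starts at hour 0 and finishes at hour 9.
A has no prerequisites, so it starts at hour 0 and finishes at hour 6.
D cannot start until A (finishes hour 6, plus 1-hour gap → hour 7); B (finishes hour 9). The controlling bound is hour 9, so D finishes at 9 + 3 = hour 12.
For E: D (finishes hour 12); A (finishes hour 6); B (finishes hour 9). Taking the maximum gives a start of hour 12, and it finishes at 12 + 1 = hour 13.
F needs all of E (finishes hour 13); B (finishes hour 9). That puts its earliest start at hour 13; it finishes at 13 + 7 = hour 20.
G cannot begin until F (finishes hour 20, plus 2-hour gap → hour 22). It runs from hour 22 to 22 + 7 = hour 29.
C cannot start until D (finishes hour 12, plus 3-hour gap → hour 15); B (finishes hour 9). The controlling bound is hour 15, so C finishes at 15 + 8 = hour 23.
All tasks are finished once the last one completes. Finish times: A at 6, B at 9, C at 23, D at 12, E at 13, F at 20, G at 29. The latest is hour 29.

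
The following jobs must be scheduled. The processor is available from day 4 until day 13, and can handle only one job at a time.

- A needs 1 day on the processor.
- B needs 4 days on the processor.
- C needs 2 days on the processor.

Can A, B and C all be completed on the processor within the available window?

Yes

The processor window is 13 − 4 = 9 days.
Running back to back, the jobs need 1 + 4 + 2 = 7 days on the processor.
Since 7 ≤ 9, they fit within the window.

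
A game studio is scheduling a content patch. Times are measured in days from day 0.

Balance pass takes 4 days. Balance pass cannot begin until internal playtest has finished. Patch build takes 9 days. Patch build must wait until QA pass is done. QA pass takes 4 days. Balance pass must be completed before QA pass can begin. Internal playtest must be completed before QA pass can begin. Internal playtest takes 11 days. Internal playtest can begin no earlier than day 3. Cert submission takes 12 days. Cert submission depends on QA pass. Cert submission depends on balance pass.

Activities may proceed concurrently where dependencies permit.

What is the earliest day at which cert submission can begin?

Internal playtest cannot begin until its own release at day 3. It runs from day 3 to 3 + 11 = day 14.
Balance pass waits on internal playtest (finishes day 14), so it starts at day 14 and finishes at 14 + 4 = day 18.
QA pass cannot start until balance pass (finishes day 18); internal playtest (finishes day 14). The controlling bound is day 18, so QA pass finishes at 18 + 4 = day 22.
Cert submission waits on QA pass (finishes day 22); balance pass (finishes day 18). The latest of these is day 22, which is the earliest cert submission can start.

22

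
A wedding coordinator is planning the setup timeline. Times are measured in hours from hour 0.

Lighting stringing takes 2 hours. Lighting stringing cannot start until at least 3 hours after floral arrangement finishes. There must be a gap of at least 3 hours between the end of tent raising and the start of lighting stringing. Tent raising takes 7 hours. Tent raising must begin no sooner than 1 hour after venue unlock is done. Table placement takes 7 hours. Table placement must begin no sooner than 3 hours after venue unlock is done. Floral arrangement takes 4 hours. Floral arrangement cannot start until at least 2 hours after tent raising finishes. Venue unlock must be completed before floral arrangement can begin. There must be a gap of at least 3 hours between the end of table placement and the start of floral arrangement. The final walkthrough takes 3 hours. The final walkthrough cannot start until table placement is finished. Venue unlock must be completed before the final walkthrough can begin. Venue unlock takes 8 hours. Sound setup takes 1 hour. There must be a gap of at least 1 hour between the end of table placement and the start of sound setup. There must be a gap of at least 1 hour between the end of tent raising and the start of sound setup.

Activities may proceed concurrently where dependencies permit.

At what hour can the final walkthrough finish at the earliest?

21

Venue unlock can start immediately at hour 0; it finishes at hour 8.
After venue unlock (finishes hour 8, plus 3-hour gap → hour 11), table placement can start at hour 11 and finishes at hour 18.
The final walkthrough has to wait for table placement (finishes hour 18); venue unlock (finishes hour 8). The latest of these is hour 18, so the final walkthrough runs hour 18 to 18 + 3 = hour 21.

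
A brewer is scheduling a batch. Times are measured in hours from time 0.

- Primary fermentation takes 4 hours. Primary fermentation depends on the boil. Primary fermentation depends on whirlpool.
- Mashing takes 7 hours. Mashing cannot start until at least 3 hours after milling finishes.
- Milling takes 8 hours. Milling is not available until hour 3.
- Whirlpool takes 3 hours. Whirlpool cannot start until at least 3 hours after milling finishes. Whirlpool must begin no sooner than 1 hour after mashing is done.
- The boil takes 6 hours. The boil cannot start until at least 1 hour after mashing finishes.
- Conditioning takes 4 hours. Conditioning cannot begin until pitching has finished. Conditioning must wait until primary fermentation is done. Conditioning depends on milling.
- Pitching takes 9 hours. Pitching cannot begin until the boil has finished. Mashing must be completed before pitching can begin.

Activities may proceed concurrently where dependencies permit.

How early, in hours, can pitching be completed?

37

After its own release at hour 3, milling can start at hour 3 and finishes at hour 11.
Mashing waits on milling (finishes hour 11, plus 3-hour gap → hour 14), so it starts at hour 14 and finishes at 14 + 7 = hour 21.
After mashing (finishes hour 21, plus 1-hour gap → hour 22), the boil can start at hour 22 and finishes at hour 28.
For pitching: the boil (finishes hour 28); mashing (finishes hour 21). Taking the maximum gives a start of hour 28, and it finishes at 28 + 9 = hour 37.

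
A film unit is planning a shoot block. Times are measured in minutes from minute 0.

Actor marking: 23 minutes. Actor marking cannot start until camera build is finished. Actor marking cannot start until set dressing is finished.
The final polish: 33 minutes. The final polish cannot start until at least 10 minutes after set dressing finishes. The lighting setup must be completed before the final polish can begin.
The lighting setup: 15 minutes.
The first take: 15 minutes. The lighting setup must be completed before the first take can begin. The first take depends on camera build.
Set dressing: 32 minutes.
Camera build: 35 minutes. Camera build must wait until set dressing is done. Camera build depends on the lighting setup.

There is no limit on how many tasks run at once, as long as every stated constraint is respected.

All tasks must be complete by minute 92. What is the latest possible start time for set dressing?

2

Actor marking has no dependents, so it just needs to finish by minute 92. Starting by 92 − 23 = minute 69 achieves that.
Nothing follows the first take; the deadline of minute 92 is its only limit. It must start by 92 − 15 = minute 77.
Camera build has several dependents: actor marking (must start by minute 69); the first take (must start by minute 77). The earliest of those limits is minute 69, so camera build must start by 69 − 35 = minute 34.
The final polish has no dependents, so it just needs to finish by minute 92. Starting by 92 − 33 = minute 59 achieves that.
Set dressing feeds camera build (must start by minute 34); actor marking (must start by minute 69); the final polish (must start by minute 59, minus 10-minute gap → minute 49). Taking the minimum, set dressing must finish by minute 34 and start by 34 − 32 = minute 2.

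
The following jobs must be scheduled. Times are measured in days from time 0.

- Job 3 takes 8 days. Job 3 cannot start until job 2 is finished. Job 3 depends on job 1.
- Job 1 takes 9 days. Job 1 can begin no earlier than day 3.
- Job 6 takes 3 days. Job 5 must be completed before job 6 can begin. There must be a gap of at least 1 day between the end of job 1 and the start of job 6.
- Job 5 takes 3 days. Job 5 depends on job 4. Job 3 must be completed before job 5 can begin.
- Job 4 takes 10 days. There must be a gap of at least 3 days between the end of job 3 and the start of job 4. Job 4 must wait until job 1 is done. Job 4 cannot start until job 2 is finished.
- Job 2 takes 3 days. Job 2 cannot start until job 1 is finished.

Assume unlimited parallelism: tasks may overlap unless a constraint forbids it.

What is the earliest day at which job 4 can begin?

After its own release at day 3, job 1 can start at day 3 and finishes at day 12.
Job 2 cannot begin until job 1 (finishes day 12). It runs from day 12 to 12 + 3 = day 15.
Job 3 has to wait for job 2 (finishes day 15); job 1 (finishes day 12). The latest of these is day 15, so job 3 runs day 15 to 15 + 8 = day 23.
Job 4 waits on job 3 (finishes day 23, plus 3-day gap → day 26); job 1 (finishes day 12); job 2 (finishes day 15). The latest of these is day 26, which is the earliest job 4 can start.

26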